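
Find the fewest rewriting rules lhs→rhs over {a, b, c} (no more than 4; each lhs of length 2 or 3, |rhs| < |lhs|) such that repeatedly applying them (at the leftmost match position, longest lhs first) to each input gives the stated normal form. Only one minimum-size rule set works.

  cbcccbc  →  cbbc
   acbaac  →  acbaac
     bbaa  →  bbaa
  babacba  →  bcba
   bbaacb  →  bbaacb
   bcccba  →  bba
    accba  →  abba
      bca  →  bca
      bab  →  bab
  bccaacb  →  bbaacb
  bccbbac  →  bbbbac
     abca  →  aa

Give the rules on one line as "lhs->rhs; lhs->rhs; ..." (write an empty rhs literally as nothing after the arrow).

aba->; abc->a; cc->b; ccc->

  | cbcccbc => cbbc
  | acbaac
  | bbaa
  | babacba => bcba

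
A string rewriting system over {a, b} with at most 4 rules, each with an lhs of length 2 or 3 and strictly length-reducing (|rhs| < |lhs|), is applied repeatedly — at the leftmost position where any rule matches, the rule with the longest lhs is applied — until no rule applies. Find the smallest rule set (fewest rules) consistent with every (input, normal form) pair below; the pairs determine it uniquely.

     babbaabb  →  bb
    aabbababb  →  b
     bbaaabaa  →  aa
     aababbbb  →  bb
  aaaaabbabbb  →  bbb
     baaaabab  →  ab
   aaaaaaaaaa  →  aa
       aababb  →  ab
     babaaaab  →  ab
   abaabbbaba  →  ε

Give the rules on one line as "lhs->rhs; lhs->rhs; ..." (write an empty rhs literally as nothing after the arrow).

  | babbaabb => bbaabb => babb => bb
  | aabbababb => abababb => ababb => abb => b
  | bbaaabaa => baabaa => abaa => aa
  | aababbbb => aabbbb => abbb => bb

aaa->a; abb->b; ba->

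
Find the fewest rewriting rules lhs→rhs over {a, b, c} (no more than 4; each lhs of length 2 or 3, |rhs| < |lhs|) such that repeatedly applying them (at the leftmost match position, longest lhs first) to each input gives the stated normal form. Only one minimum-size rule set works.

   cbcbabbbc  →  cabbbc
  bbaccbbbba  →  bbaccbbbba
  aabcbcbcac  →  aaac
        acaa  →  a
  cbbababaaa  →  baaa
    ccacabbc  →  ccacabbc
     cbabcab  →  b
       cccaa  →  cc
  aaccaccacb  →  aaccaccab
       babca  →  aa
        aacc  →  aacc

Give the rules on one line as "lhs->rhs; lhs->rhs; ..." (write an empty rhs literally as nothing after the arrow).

acb->ab; bab->ab; bca->a; caa->

  | cbcbabbbc => cbcabbbc => cabbbc
  | bbaccbbbba
  | aabcbcbcac => aabcbcac => aabcac => aaac
  | acaa => a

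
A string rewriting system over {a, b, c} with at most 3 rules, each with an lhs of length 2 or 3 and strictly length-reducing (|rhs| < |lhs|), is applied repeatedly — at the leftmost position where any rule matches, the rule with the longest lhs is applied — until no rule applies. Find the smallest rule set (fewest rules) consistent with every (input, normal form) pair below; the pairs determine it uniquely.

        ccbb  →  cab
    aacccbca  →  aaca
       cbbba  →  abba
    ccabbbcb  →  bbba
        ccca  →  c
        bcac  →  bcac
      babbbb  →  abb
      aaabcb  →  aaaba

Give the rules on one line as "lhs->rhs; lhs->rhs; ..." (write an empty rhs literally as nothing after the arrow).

  | ccbb => cab
  | aacccbca => aaccaca => aaca
  | cbbba => abba
  | ccabbbcb => bbbcb => bbba

bab->c; cb->a; cca->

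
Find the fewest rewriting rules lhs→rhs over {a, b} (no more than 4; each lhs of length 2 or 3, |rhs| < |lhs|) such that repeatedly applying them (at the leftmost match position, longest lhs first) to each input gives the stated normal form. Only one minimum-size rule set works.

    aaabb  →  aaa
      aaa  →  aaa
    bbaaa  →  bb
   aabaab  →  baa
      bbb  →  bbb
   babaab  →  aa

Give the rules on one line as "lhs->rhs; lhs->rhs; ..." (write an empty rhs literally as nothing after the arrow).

ab->a; aba->ba; bab->; bba->bb

  | aaabb => aaab => aaa
  | aaa
  | bbaaa => bbaa => bba => bb
  | aabaab => abaab => baab => baa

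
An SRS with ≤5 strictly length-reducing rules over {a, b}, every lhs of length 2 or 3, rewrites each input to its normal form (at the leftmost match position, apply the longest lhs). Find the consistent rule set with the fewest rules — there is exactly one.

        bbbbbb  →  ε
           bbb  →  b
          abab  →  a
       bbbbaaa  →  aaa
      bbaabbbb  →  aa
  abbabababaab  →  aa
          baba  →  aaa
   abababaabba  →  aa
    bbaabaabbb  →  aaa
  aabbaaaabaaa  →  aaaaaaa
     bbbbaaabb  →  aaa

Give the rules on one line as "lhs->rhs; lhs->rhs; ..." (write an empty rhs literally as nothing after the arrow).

ab->a; aba->a; bab->aa; bb->

  | bbbbbb => bbbb => bb => ε
  | bbb => b
  | abab => ab => a
  | bbbbaaa => bbaaa => aaa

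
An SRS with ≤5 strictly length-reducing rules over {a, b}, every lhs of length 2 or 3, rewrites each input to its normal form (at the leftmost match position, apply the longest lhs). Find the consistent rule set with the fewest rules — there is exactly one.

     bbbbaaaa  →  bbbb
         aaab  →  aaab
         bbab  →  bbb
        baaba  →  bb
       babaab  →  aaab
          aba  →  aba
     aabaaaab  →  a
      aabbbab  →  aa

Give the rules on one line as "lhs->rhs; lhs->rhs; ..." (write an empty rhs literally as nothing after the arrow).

  | bbbbaaaa => bbbbaaa => bbbbaa => bbbba => bbbb
  | aaab
  | bbab => bbb
  | baaba => bba => bb

abb->; baa->b; bab->a; bba->bb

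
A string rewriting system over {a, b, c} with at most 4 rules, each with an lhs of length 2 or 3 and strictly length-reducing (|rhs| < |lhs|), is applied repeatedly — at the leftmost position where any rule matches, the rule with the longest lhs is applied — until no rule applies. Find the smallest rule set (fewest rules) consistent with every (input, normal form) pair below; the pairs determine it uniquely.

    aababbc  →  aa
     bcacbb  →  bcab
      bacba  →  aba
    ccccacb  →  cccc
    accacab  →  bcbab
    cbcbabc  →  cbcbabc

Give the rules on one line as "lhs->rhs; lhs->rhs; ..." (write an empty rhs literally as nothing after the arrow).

ac->b; bb->; bbb->ab

  | aababbc => aabac => aabb => aa
  | bcacbb => bcbbb => bcab
  | bacba => bbba => aba
  | ccccacb => ccccbb => cccc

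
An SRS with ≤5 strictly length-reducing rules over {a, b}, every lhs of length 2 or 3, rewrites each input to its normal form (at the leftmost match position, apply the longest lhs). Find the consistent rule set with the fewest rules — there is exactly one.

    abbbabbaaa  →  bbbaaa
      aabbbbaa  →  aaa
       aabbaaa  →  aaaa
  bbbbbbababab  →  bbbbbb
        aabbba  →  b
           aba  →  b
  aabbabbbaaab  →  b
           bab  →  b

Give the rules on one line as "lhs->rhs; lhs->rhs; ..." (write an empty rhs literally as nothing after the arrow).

  | abbbabbaaa => ababbaaa => bbbaaa
  | aabbbbaa => abbbbaa => abbaa => aaa
  | aabbaaa => abbaaa => aaaa
  | bbbbbbababab => bbbbbbabab => bbbbbbab => bbbbbb

aab->ab; aba->b; abb->a; bab->b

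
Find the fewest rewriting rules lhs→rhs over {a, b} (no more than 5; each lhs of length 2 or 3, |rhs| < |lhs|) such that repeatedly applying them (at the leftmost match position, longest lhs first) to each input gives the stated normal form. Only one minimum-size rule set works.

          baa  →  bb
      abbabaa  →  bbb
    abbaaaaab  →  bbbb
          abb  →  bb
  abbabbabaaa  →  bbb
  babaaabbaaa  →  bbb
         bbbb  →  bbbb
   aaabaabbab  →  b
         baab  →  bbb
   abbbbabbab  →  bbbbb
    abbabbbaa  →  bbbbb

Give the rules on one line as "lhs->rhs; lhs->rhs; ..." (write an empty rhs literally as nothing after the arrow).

aab->; ab->b; ba->; baa->bb

  | baa => bb
  | abbabaa => bbabaa => bbaa => bbb
  | abbaaaaab => bbaaaaab => bbbaaab => bbbbab => bbbb
  | abb => bb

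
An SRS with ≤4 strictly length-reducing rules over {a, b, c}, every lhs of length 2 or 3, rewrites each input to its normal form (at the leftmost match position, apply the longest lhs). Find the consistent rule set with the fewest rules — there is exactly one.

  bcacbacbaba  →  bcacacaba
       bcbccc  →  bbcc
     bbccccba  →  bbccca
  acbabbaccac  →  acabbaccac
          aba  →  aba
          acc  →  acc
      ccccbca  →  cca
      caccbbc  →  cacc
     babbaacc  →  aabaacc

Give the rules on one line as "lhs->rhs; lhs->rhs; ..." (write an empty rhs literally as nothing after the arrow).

acb->ac; bab->aa; cb->; cbc->b

  | bcacbacbaba => bcacacbaba => bcacacaba
  | bcbccc => bbcc
  | bbccccba => bbccca
  | acbabbaccac => acabbaccac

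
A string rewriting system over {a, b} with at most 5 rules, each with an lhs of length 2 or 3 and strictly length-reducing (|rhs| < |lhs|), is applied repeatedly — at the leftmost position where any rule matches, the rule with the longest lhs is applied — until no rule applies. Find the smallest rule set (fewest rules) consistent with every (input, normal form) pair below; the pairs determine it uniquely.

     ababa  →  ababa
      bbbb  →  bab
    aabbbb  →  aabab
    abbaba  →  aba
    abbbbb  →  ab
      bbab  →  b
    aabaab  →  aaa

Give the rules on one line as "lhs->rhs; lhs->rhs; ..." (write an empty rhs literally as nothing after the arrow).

baa->b; bb->a; bba->; bbb->ba

  | ababa
  | bbbb => bab
  | aabbbb => aabab
  | abbaba => aba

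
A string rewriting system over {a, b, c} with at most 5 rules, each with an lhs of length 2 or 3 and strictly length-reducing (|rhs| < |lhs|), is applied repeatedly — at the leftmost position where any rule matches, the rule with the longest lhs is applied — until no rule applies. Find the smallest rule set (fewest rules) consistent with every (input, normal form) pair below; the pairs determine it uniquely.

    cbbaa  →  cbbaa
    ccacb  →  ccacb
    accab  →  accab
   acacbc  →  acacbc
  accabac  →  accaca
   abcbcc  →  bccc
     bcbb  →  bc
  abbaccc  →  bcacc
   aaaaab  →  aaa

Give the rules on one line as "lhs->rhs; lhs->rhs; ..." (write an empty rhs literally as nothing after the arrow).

  | cbbaa
  | ccacb
  | accab
  | acacbc

aab->; abc->bc; bac->ca; bcb->bc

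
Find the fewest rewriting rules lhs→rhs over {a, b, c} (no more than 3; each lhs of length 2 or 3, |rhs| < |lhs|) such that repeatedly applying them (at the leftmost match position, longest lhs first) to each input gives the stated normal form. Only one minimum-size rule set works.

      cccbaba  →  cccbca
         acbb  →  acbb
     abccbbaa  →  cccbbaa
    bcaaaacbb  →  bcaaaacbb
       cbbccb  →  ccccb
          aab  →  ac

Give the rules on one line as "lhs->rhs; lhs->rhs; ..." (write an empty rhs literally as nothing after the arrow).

  | cccbaba => cccbca
  | acbb
  | abccbbaa => cccbbaa
  | bcaaaacbb

ab->c; bbc->cc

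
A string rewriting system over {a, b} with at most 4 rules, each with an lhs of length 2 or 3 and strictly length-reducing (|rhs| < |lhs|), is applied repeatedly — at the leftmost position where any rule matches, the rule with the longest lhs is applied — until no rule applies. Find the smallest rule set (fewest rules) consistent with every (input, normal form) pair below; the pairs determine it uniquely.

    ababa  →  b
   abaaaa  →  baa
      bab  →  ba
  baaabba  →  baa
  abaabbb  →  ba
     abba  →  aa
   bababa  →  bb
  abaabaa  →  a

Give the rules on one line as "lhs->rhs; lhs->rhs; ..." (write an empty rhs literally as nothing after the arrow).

  | ababa => aaba => aaa => b
  | abaaaa => aaaaa => baa
  | bab => ba
  | baaabba => bbbba => baba => baa

aaa->b; ab->a; bba->; bbb->ba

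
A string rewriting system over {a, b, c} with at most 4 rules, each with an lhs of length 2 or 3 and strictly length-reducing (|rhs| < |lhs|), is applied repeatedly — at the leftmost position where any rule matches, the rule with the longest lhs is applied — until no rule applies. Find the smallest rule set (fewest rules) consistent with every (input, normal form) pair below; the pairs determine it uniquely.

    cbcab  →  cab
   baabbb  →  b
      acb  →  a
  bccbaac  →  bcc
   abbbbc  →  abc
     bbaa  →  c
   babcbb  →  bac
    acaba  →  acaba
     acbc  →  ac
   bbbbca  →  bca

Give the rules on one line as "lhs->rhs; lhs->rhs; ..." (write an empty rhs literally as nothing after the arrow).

aa->; bb->c; cb->

  | cbcab => cab
  | baabbb => bbbb => cbb => b
  | acb => a
  | bccbaac => bcaac => bcc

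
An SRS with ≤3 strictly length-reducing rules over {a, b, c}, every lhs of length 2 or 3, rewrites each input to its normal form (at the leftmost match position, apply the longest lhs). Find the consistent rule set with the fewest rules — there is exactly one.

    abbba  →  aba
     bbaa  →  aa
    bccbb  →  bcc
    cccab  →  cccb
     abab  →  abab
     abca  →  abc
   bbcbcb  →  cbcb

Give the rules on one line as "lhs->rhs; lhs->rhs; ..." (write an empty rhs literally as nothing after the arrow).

  | abbba => aba
  | bbaa => aa
  | bccbb => bcc
  | cccab => cccb

bb->; ca->c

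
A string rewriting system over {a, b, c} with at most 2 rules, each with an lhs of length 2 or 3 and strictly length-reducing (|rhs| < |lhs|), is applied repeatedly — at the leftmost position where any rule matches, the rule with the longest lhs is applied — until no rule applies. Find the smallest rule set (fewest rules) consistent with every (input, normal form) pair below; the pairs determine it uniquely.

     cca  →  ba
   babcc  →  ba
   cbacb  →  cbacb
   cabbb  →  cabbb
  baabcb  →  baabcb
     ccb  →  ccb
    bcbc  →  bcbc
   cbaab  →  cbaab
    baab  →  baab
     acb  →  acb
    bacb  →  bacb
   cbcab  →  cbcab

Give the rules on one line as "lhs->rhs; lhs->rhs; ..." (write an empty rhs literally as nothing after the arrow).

bcc->; cca->ba

  | cca => ba
  | babcc => ba
  | cbacb
  | cabbb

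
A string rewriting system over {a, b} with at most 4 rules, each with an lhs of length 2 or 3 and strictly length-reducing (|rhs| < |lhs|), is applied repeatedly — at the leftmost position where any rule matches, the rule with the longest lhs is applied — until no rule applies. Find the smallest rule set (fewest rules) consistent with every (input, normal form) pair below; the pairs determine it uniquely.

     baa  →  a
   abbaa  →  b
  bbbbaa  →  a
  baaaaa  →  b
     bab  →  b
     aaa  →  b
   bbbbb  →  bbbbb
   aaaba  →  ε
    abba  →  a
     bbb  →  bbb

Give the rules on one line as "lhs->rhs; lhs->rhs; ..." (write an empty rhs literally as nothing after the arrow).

aa->b; aaa->aa; ba->; bba->ba

  | baa => a
  | abbaa => abaa => aa => b
  | bbbbaa => bbbaa => bbaa => baa => a
  | baaaaa => aaaa => aaa => aa => b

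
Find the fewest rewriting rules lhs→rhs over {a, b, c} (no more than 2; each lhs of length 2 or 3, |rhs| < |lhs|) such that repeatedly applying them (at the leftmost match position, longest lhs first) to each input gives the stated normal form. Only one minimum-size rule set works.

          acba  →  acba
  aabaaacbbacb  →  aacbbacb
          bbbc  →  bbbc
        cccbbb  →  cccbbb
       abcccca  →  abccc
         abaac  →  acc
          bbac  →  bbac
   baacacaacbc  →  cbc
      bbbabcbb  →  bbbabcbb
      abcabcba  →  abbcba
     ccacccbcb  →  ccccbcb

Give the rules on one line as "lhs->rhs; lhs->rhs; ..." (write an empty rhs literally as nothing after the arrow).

  | acba
  | aabaaacbbacb => aacacbbacb => aacbbacb
  | bbbc
  | cccbbb

baa->c; ca->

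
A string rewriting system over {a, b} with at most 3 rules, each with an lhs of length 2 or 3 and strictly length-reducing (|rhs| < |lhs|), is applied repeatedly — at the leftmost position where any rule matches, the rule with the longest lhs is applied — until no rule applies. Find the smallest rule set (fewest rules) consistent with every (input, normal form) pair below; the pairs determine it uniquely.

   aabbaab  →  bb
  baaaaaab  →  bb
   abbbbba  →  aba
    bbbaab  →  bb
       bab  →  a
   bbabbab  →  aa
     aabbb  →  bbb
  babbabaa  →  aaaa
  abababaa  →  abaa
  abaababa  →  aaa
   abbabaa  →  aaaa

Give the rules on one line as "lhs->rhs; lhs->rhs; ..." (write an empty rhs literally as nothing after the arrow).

  | aabbaab => bbaab => baab => bb
  | baaaaaab => baaaab => baab => bb
  | abbbbba => abbbba => abbba => abba => aba
  | bbbaab => bbaab => baab => bb

aab->b; bab->a; bba->ba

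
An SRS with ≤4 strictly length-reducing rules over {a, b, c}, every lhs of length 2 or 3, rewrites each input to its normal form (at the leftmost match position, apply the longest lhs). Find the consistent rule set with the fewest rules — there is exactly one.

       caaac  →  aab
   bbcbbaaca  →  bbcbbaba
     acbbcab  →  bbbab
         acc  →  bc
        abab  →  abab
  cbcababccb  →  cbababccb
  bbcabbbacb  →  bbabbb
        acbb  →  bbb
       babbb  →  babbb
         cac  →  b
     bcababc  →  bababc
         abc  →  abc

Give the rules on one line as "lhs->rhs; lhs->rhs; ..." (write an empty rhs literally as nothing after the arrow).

  | caaac => aaac => aab
  | bbcbbaaca => bbcbbaba
  | acbbcab => bbbcab => bbbab
  | acc => bc

ac->b; bac->; ca->a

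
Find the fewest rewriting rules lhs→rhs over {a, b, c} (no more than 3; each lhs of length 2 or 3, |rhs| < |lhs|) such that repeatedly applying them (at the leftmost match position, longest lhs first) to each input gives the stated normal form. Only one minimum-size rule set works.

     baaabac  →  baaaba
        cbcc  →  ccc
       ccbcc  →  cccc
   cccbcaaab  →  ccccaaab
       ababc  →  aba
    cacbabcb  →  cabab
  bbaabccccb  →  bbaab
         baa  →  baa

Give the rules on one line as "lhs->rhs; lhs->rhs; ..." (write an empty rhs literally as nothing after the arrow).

ac->a; bc->c

  | baaabac => baaaba
  | cbcc => ccc
  | ccbcc => cccc
  | cccbcaaab => ccccaaab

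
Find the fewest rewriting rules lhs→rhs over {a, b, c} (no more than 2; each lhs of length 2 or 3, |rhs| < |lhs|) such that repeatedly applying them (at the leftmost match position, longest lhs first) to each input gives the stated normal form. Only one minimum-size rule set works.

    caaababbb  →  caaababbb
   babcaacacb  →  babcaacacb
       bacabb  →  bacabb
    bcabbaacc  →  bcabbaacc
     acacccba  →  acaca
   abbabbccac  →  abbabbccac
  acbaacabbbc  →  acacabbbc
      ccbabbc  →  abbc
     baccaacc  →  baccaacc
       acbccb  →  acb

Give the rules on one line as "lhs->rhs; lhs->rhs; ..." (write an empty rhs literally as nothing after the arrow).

cba->c; ccb->

  | caaababbb
  | babcaacacb
  | bacabb
  | bcabbaacc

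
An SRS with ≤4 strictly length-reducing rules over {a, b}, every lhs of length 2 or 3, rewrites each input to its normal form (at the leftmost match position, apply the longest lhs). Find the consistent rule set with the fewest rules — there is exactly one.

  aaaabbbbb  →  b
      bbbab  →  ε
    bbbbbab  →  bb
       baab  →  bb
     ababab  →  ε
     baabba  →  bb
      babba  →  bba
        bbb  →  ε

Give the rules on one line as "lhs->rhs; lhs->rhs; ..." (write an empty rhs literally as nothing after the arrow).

ab->; aba->bb; baa->b; bbb->ab

  | aaaabbbbb => aaabbbb => aabbb => abb => b
  | bbbab => abab => bbb => ab => ε
  | bbbbbab => abbbab => bbab => bb
  | baab => bb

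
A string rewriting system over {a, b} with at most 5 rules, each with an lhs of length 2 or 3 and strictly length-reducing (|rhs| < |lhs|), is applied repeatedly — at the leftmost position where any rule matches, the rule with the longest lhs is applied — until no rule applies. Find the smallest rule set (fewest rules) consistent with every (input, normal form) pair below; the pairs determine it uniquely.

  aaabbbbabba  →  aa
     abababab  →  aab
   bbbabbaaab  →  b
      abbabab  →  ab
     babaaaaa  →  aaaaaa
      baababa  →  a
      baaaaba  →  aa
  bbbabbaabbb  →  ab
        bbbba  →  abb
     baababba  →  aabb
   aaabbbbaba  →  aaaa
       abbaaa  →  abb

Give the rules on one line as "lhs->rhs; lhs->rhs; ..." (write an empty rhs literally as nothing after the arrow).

  | aaabbbbabba => aaaabbabba => aaaababa => aaaba => aa
  | abababab => babab => aab
  | bbbabbaaab => ababbaaab => bbaaab => bbaab => bbab => ba => b
  | abbabab => abaab => ab

aba->; ba->b; bab->a; bbb->ab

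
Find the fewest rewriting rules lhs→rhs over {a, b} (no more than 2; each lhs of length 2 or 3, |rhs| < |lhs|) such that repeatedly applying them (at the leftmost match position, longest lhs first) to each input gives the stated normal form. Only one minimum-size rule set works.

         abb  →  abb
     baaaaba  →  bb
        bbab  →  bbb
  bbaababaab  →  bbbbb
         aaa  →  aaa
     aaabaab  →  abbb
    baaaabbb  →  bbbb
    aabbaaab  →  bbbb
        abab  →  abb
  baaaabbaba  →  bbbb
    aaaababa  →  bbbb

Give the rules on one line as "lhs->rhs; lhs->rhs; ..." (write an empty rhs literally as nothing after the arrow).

  | abb
  | baaaaba => baaaba => baaba => baba => bba => bb
  | bbab => bbb
  | bbaababaab => bbababaab => bbbabaab => bbbbaab => bbbbab => bbbbb

aab->bb; ba->b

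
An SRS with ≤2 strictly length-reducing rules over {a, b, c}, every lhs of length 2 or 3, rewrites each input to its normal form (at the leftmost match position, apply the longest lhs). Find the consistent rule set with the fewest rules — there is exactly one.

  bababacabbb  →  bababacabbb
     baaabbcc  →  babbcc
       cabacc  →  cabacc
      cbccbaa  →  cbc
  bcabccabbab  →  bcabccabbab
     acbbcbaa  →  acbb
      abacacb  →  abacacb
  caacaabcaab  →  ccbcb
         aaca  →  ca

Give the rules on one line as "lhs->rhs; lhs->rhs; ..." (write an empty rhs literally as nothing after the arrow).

aa->; cba->a

  | bababacabbb
  | baaabbcc => babbcc
  | cabacc
  | cbccbaa => cbcaa => cbc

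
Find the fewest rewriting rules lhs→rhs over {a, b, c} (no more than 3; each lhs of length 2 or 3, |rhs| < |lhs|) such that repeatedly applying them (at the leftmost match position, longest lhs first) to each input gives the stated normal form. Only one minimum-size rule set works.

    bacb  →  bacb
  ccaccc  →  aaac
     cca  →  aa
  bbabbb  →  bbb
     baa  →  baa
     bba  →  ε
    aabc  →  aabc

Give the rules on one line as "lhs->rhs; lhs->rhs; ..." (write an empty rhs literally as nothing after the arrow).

bba->; cc->a

  | bacb
  | ccaccc => aaccc => aaac
  | cca => aa
  | bbabbb => bbb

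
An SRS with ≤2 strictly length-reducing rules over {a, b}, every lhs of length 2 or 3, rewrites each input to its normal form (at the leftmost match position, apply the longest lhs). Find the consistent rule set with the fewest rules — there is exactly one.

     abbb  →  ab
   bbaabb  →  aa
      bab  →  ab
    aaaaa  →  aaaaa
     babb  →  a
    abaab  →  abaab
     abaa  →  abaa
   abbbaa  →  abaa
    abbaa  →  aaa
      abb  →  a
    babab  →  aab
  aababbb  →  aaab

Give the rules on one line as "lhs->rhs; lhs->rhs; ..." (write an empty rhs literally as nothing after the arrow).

bab->ab; bb->

  | abbb => ab
  | bbaabb => aabb => aa
  | bab => ab
  | aaaaa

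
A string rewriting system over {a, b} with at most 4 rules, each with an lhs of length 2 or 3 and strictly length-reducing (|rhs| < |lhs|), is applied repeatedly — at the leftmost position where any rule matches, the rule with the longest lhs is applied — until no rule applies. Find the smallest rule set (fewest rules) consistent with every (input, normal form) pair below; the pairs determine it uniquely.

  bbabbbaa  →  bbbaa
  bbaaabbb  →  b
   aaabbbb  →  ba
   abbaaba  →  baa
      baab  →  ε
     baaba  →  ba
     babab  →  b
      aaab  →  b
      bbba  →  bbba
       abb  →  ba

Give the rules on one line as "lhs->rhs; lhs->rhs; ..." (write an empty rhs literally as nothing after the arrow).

ab->b; aba->; abb->ba; bab->

  | bbabbbaa => bbbaa
  | bbaaabbb => bbaabab => bbab => b
  | aaabbbb => aababb => abb => ba
  | abbaaba => baaaba => baa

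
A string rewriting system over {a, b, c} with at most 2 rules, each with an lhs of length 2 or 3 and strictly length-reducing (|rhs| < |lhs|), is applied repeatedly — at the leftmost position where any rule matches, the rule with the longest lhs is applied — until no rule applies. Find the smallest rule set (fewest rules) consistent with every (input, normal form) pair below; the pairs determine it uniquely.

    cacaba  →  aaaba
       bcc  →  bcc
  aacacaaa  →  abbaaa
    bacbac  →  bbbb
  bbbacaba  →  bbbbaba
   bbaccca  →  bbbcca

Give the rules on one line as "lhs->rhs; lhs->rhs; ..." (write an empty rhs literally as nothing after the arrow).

ac->b; cac->aa

  | cacaba => aaaba
  | bcc
  | aacacaaa => abacaaa => abbaaa
  | bacbac => bbbac => bbbb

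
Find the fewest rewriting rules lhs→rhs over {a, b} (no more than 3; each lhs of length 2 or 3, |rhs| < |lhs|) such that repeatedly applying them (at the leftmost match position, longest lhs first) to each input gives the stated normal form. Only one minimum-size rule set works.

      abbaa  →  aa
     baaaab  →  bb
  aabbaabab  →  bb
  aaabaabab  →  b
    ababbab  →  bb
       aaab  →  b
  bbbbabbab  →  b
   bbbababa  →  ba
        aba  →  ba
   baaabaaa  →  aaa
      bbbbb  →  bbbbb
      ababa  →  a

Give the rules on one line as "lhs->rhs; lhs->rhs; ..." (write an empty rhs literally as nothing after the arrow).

ab->b; bba->a

  | abbaa => bbaa => aa
  | baaaab => baaab => baab => bab => bb
  | aabbaabab => abbaabab => bbaabab => aabab => abab => bab => bb
  | aaabaabab => aabaabab => abaabab => baabab => babab => bbab => ab => b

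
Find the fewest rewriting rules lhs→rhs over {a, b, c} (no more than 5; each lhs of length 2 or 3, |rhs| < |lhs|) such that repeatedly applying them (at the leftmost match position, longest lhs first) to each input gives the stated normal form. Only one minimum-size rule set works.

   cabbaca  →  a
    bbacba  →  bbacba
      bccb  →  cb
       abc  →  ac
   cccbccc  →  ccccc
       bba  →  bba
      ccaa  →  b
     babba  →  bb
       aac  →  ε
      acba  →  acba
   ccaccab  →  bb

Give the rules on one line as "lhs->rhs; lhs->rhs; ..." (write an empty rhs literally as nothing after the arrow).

aa->b; ab->a; bc->; ca->a

  | cabbaca => abbaca => abaca => aaca => bca => a
  | bbacba
  | bccb => cb
  | abc => ac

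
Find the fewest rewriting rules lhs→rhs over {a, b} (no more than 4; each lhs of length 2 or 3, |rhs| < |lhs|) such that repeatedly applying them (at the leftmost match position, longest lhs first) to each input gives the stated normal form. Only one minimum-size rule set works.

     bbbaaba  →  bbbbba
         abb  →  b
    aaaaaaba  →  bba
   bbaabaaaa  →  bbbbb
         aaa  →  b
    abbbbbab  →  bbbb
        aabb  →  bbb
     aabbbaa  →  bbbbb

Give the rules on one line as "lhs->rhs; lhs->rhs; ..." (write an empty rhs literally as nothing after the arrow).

aa->b; aaa->aa; ab->

  | bbbaaba => bbbbba
  | abb => b
  | aaaaaaba => aaaaaba => aaaaba => aaaba => aaba => bba
  | bbaabaaaa => bbbbaaaa => bbbbaaa => bbbbaa => bbbbb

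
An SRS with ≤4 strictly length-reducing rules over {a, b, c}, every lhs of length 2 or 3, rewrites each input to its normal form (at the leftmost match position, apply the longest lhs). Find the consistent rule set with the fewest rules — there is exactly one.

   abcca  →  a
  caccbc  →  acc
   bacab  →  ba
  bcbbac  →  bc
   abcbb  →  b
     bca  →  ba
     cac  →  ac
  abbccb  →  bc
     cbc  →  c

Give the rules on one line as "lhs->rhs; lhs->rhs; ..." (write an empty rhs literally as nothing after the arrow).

  | abcca => cca => ca => a
  | caccbc => accbc => acc
  | bacab => baab => ba
  | bcbbac => bbac => bc

ab->; bba->b; ca->a; cb->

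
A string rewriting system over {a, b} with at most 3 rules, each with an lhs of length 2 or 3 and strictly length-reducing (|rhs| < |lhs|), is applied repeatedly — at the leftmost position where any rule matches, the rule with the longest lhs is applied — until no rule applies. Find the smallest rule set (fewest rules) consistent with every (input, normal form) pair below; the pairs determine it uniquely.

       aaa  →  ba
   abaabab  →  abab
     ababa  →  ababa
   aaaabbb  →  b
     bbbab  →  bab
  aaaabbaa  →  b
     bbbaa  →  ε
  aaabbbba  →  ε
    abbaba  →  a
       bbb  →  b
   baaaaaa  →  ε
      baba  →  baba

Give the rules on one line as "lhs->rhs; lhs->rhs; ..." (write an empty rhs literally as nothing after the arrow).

  | aaa => ba
  | abaabab => abbbab => abab
  | ababa
  | aaaabbb => baabbb => bbbbb => bbb => b

aa->b; bb->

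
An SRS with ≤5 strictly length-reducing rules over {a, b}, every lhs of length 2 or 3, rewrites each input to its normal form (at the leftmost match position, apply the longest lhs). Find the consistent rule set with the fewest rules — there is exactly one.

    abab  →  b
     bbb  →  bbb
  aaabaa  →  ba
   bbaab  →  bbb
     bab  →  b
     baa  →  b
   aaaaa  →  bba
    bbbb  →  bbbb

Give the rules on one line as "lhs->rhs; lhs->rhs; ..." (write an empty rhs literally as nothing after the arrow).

aa->; aaa->ba; ab->; aba->

  | abab => b
  | bbb
  | aaabaa => babaa => ba
  | bbaab => bbb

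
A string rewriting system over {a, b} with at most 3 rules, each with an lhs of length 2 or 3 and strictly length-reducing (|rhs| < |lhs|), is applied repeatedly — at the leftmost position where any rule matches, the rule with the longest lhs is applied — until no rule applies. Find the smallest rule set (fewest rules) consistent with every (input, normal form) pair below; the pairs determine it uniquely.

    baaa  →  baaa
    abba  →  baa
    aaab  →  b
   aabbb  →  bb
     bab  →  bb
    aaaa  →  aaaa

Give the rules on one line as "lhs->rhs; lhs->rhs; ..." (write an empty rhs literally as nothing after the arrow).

  | baaa
  | abba => baa
  | aaab => aab => ab => b
  | aabbb => abab => bab => bb

ab->b; abb->ba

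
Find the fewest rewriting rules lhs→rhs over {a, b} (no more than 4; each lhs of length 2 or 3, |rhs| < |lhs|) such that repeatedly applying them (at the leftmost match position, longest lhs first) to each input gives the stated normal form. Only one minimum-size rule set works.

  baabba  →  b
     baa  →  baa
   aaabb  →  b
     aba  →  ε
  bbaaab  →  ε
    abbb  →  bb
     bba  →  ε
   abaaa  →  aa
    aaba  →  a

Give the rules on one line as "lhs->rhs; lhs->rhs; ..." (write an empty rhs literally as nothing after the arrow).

aaa->a; ab->; aba->; bba->ab

  | baabba => baba => b
  | baa
  | aaabb => abb => b
  | aba => ε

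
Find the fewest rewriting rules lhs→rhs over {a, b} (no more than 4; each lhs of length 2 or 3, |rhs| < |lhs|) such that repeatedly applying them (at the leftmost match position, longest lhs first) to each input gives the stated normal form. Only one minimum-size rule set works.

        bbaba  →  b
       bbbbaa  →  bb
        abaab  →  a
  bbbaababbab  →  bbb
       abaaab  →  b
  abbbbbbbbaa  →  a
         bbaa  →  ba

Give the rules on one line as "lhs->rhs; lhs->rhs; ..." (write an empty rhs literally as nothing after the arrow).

  | bbaba => bba => b
  | bbbbaa => bbba => bb
  | abaab => aaab => ab => a
  | bbbaababbab => bbababbab => bbabbab => bbbab => bbb

aa->; ab->a; bba->b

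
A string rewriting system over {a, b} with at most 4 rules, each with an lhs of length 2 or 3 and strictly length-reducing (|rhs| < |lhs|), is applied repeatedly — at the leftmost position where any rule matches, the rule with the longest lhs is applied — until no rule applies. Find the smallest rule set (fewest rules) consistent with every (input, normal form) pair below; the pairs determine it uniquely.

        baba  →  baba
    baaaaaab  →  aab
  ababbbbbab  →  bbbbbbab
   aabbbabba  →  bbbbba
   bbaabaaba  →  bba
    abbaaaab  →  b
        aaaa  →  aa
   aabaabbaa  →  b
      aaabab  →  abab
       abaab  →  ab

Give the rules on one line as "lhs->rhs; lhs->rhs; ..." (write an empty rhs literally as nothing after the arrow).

  | baba
  | baaaaaab => aaaab => aab
  | ababbbbbab => abbbbbbab => bbbbbbab
  | aabbbabba => abbbabba => bbbabba => bbbbba

aaa->a; abb->bb; baa->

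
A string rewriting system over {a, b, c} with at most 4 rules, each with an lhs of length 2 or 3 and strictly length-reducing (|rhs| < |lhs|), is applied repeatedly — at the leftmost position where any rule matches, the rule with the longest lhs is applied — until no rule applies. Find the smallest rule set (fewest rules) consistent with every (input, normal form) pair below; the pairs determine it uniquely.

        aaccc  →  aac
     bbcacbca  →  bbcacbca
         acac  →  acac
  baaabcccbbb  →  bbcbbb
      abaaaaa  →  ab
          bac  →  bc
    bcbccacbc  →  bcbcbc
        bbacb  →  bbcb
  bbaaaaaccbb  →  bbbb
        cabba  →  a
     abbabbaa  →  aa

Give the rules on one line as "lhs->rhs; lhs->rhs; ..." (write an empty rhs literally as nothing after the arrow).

abb->c; ba->b; cc->

  | aaccc => aac
  | bbcacbca
  | acac
  | baaabcccbbb => baabcccbbb => babcccbbb => bbcccbbb => bbcbbb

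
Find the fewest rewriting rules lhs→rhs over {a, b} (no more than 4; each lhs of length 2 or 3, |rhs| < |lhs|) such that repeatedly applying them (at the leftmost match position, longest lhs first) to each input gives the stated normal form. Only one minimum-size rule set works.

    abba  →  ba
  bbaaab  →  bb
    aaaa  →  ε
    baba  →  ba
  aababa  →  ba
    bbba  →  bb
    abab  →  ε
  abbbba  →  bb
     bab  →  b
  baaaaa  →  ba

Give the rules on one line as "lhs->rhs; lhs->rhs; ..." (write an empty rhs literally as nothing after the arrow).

aa->; ab->; bba->b

  | abba => ba
  | bbaaab => baab => bb
  | aaaa => aa => ε
  | baba => ba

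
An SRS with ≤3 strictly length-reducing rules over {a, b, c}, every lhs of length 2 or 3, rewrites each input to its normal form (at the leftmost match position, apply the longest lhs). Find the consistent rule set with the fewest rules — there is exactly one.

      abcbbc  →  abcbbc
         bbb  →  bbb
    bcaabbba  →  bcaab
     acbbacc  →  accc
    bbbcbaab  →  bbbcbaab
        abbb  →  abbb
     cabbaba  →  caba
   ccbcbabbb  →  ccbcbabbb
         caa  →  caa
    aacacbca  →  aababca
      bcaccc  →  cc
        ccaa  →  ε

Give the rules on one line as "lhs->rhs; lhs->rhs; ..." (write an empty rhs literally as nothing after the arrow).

  | abcbbc
  | bbb
  | bcaabbba => bcaab
  | acbbacc => accc

bba->; cac->ba; cca->bb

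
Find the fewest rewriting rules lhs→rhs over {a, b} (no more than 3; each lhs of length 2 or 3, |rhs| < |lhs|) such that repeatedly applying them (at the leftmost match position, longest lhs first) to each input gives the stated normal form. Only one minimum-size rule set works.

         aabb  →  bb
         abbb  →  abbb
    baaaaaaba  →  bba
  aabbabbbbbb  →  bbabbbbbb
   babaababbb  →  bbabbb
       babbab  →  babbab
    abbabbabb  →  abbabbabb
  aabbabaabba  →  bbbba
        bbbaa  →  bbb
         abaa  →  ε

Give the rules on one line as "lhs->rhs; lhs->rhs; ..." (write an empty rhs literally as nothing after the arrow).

aa->; aba->a

  | aabb => bb
  | abbb
  | baaaaaaba => baaaaba => baaba => bba
  | aabbabbbbbb => bbabbbbbb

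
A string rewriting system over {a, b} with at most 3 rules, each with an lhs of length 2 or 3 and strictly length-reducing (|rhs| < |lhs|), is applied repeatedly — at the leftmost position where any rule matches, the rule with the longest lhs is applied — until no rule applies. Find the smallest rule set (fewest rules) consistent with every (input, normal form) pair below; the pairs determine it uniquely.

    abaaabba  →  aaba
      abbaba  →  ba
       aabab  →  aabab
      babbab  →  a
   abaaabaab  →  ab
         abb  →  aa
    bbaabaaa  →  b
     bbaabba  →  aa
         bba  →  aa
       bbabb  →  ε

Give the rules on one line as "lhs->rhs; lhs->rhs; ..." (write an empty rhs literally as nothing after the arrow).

  | abaaabba => abbba => aaba
  | abbaba => aaaba => ba
  | aabab
  | babbab => baaab => bb => a

aaa->; bb->a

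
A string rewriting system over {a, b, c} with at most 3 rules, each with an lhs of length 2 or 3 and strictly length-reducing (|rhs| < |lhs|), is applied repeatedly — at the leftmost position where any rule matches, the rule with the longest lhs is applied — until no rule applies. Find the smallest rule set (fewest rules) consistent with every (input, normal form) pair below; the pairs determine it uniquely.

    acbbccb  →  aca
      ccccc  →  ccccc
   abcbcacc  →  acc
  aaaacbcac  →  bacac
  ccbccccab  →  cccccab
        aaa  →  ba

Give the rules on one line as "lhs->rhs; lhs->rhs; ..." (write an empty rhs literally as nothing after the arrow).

aa->b; bc->; bcb->a

  | acbbccb => acbcb => aca
  | ccccc
  | abcbcacc => aacacc => bcacc => acc
  | aaaacbcac => baacbcac => bbcbcac => bacac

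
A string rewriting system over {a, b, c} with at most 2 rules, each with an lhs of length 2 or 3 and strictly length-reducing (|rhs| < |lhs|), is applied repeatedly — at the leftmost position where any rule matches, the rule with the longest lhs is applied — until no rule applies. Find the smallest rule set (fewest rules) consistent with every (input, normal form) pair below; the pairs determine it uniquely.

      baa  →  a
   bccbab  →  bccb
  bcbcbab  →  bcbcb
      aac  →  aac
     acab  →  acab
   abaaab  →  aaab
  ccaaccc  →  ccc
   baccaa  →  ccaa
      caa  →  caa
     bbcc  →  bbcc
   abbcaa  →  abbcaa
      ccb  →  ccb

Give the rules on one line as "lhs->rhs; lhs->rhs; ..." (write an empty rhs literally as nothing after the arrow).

  | baa => a
  | bccbab => bccb
  | bcbcbab => bcbcb
  | aac

acc->c; ba->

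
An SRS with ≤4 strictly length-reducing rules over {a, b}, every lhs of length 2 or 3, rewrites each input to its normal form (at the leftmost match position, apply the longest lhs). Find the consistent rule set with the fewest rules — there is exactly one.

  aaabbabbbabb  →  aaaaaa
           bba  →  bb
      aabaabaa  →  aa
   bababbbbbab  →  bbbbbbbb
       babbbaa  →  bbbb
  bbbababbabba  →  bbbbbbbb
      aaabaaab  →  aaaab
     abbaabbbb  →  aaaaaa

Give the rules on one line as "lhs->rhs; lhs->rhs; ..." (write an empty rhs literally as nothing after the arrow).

aba->; abb->aa; ba->b

  | aaabbabbbabb => aaaaabbbabb => aaaaaababb => aaaaabb => aaaaaa
  | bba => bb
  | aabaabaa => aabaa => aa
  | bababbbbbab => bbabbbbbab => bbbbbbbab => bbbbbbbb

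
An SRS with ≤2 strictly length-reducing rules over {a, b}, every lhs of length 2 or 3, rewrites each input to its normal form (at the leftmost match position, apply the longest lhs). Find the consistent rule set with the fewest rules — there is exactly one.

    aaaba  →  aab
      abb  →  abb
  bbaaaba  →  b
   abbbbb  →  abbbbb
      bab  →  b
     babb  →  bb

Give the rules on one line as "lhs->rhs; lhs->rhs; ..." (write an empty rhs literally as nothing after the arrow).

aba->b; ba->

  | aaaba => aab
  | abb
  | bbaaaba => baaba => aba => b
  | abbbbb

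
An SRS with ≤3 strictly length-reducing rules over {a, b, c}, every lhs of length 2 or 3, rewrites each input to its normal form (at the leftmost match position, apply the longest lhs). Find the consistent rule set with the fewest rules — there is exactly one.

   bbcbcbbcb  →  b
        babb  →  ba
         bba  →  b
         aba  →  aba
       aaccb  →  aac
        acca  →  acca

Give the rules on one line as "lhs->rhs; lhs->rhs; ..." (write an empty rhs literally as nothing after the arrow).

  | bbcbcbbcb => cbcbbcb => cbbcb => bcb => b
  | babb => ba
  | bba => b
  | aba

bb->; bba->b; cb->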